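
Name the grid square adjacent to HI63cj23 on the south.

HI63cj22

Latitude extended square 3; −1 → 2.
The longitude characters are unchanged.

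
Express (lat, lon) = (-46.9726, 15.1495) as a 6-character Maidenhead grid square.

Offset from 180°W / 90°S: lon 195.1495°, lat 43.0274°.
Field (20°×10°, letters A–R): 195.1495/20 → 9 → J, 43.0274/10 → 4 → E; chars JE.
Square (2°×1°, digits 0–9): 15.1495/2 → 7, 3.0274/1 → 3; chars 73.
Subsquare (5′×2.5′, letters a–x): 1.1495/0.0833333 → 13 → n, 0.0274/0.0416667 → 0 → a; chars na.

JE73na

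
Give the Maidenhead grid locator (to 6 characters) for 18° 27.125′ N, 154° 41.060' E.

QK78ik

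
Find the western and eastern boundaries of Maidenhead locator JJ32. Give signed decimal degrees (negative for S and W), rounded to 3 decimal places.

6.000, 8.000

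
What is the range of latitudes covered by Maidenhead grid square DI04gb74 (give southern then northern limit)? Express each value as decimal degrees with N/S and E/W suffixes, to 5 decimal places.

Field D=3, I=8: +3·20° lon, +8·10° lat → SW at lon -120°, lat -10°.
Square 0, 4: +0·2° lon, +4·1° lat → SW at lon -120°, lat -6°.
Subsquare g=6, b=1: +6·0.0833333° lon, +1·0.0416667° lat → SW at lon -119.5°, lat -5.95833°.
Extended square 7, 4: +7·0.00833333° lon, +4·0.00416667° lat → SW at lon -119.442°, lat -5.94167°.
Cell spans 0.00833333° lon × 0.00416667° lat.
south 5.94167° S, north 5.93750° S.

5.94167° S, 5.93750° S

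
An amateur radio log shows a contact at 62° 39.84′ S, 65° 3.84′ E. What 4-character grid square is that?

Offset from 180°W / 90°S: lon 245.06°, lat 27.34°.
Field: 245.06/20 → 12 → M, 27.34/10 → 2 → C; chars MC.
Square: 5.06/2 → 2, 7.34/1 → 7; chars 27.

MC27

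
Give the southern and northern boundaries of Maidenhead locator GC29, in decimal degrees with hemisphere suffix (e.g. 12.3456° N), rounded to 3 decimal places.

Field G=6, C=2: +6·20° lon, +2·10° lat → SW at lon -60°, lat -70°.
Square 2, 9: +2·2° lon, +9·1° lat → SW at lon -56°, lat -61°.
Cell spans 2° lon × 1° lat.
south 61.000° S, north 60.000° S.

61.000° S, 60.000° S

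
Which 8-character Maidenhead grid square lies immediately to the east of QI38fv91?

QI38gv01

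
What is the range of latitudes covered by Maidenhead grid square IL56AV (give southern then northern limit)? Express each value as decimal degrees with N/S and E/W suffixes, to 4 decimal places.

26.8750° N, 26.9167° N

Field I=8, L=11: +8·20° lon, +11·10° lat → SW at lon -20°, lat 20°.
Square 5, 6: +5·2° lon, +6·1° lat → SW at lon -10°, lat 26°.
Subsquare a=0, v=21: +0·0.0833333° lon, +21·0.0416667° lat → SW at lon -10°, lat 26.875°.
Cell spans 0.0833333° lon × 0.0416667° lat.
south 26.8750° N, north 26.9167° N.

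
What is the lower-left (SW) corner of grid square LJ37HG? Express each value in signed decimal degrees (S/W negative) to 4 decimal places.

7.2500, 46.5833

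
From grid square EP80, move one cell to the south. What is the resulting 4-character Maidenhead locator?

EO89

Latitude square 0; −1 → -1, wraps to 9, carry into field.
Latitude field P = 15; −1 → 14 = O.
The longitude characters are unchanged.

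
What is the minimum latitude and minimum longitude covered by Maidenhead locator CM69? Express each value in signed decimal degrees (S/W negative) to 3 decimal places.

Field C=2, M=12: +2·20° lon, +12·10° lat → SW at lon -140°, lat 30°.
Square 6, 9: +6·2° lon, +9·1° lat → SW at lon -128°, lat 39°.
latitude 39.000, longitude -128.000.

39.000, -128.000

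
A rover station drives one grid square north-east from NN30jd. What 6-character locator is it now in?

Longitude subsquare j = 9; +1 → 10 = k.
Latitude subsquare d = 3; +1 → 4 = e.

NN30ke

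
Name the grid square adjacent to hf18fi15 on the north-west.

Longitude extended square 1; −1 → 0.
Latitude extended square 5; +1 → 6.

HF18fi06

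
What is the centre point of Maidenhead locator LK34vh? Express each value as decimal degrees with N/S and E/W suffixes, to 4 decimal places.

14.3125° N, 47.7917° E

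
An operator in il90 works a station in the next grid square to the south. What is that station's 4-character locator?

Latitude square 0; −1 → -1, wraps to 9, carry into field.
Latitude field L = 11; −1 → 10 = K.
The longitude characters are unchanged.

IK99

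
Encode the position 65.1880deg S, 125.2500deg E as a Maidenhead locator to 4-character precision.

Add 180° to longitude and 90° to latitude: 305.25, 24.81.
Field: lon ⌊305.25/20⌋ = 15 → P; lat ⌊24.81/10⌋ = 2 → C.
Square: lon ⌊5.25/2⌋ = 2; lat ⌊4.81/1⌋ = 4.

PC24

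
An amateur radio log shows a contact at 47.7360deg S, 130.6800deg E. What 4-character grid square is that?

PE52

Shift to the Maidenhead origin (180°W, 90°S): lon 310.68, lat 42.26.
Field: lon ⌊310.68/20⌋ = 15 → P; lat ⌊42.26/10⌋ = 4 → E.
Square: lon ⌊10.68/2⌋ = 5; lat ⌊2.26/1⌋ = 2.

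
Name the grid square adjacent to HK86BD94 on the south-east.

HK86cd03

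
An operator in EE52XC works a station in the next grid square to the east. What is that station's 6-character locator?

EE62ac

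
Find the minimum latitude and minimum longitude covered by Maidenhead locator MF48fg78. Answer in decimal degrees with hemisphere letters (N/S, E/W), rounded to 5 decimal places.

Field M=12, F=5: +12·20° lon, +5·10° lat → SW at lon 60°, lat -40°.
Square 4, 8: +4·2° lon, +8·1° lat → SW at lon 68°, lat -32°.
Subsquare f=5, g=6: +5·0.0833333° lon, +6·0.0416667° lat → SW at lon 68.4167°, lat -31.75°.
Extended square 7, 8: +7·0.00833333° lon, +8·0.00416667° lat → SW at lon 68.475°, lat -31.7167°.
latitude 31.71667° S, longitude 68.47500° E.

31.71667° S, 68.47500° E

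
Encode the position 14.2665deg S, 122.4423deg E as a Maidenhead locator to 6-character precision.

PH15fr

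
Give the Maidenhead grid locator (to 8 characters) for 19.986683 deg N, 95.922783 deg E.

NK79xx06

Add 180° to longitude and 90° to latitude: 275.92278, 109.98668.
Field: lon ⌊275.92278/20⌋ = 13 → N; lat ⌊109.98668/10⌋ = 10 → K.
Square: lon ⌊15.92278/2⌋ = 7; lat ⌊9.98668/1⌋ = 9.
Subsquare: lon ⌊1.92278/0.0833333⌋ = 23 → x; lat ⌊0.98668/0.0416667⌋ = 23 → x.
Extended square: lon ⌊0.00612/0.00833333⌋ = 0; lat ⌊0.02835/0.00416667⌋ = 6.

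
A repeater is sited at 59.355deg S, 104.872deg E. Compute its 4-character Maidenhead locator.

OD20

Offset from 180°W / 90°S: lon 284.87°, lat 30.65°.
Field: lon ⌊284.87/20⌋ = 14 → O; lat ⌊30.65/10⌋ = 3 → D.
Square: lon ⌊4.87/2⌋ = 2; lat ⌊0.65/1⌋ = 0.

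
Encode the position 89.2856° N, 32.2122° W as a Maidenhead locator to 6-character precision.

HR39vg

Add 180° to longitude and 90° to latitude: 147.7878, 179.2856.
Field (20°×10°, letters A–R): lon ⌊147.7878/20⌋ = 7 → H; lat ⌊179.2856/10⌋ = 17 → R.
Square (2°×1°, digits 0–9): lon ⌊7.7878/2⌋ = 3; lat ⌊9.2856/1⌋ = 9.
Subsquare (5′×2.5′, letters a–x): lon ⌊1.7878/0.0833333⌋ = 21 → v; lat ⌊0.2856/0.0416667⌋ = 6 → g.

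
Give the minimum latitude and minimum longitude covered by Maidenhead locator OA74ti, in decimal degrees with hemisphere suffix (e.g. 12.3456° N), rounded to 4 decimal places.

Field O=14, A=0: +14·20° lon, +0·10° lat → SW at lon 100°, lat -90°.
Square 7, 4: +7·2° lon, +4·1° lat → SW at lon 114°, lat -86°.
Subsquare t=19, i=8: +19·0.0833333° lon, +8·0.0416667° lat → SW at lon 115.583°, lat -85.6667°.
latitude 85.6667° S, longitude 115.5833° E.

85.6667° S, 115.5833° E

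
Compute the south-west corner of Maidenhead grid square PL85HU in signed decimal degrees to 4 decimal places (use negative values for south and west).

Field P=15, L=11: +15·20° lon, +11·10° lat → SW at lon 120°, lat 20°.
Square 8, 5: +8·2° lon, +5·1° lat → SW at lon 136°, lat 25°.
Subsquare h=7, u=20: +7·0.0833333° lon, +20·0.0416667° lat → SW at lon 136.583°, lat 25.8333°.
latitude 25.8333, longitude 136.5833.

25.8333, 136.5833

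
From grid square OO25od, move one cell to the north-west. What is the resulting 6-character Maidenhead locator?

OO25ne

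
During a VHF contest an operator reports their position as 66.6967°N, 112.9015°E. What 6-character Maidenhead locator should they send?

OP66kq

Shift to the Maidenhead origin (180°W, 90°S): lon 292.9015, lat 156.6967.
Field: lon ⌊292.9015/20⌋ = 14 → O; lat ⌊156.6967/10⌋ = 15 → P.
Square: lon ⌊12.9015/2⌋ = 6; lat ⌊6.6967/1⌋ = 6.
Subsquare: lon ⌊0.9015/0.0833333⌋ = 10 → k; lat ⌊0.6967/0.0416667⌋ = 16 → q.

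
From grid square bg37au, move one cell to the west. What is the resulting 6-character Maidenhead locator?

Longitude subsquare a = 0; −1 → -1, wraps to 23 = x, carry into square.
Longitude square 3; −1 → 2.
The latitude characters are unchanged.

BG27xu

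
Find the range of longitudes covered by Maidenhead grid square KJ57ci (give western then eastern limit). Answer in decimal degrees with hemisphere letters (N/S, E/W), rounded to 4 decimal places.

30.1667° E, 30.2500° E

Field K=10, J=9: +10·20° lon, +9·10° lat → SW at lon 20°, lat 0°.
Square 5, 7: +5·2° lon, +7·1° lat → SW at lon 30°, lat 7°.
Subsquare c=2, i=8: +2·0.0833333° lon, +8·0.0416667° lat → SW at lon 30.1667°, lat 7.33333°.
Cell spans 0.0833333° lon × 0.0416667° lat.
west 30.1667° E, east 30.2500° E.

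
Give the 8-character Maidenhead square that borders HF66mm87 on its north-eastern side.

Longitude extended square 8; +1 → 9.
Latitude extended square 7; +1 → 8.

HF66mm98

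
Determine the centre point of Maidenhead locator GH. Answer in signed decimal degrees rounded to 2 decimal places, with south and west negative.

-15.00, -50.00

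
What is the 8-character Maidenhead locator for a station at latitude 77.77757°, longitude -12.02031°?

IQ37xs76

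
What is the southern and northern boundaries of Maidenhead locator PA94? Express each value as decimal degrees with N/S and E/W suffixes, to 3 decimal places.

Field P=15, A=0: +15·20° lon, +0·10° lat → SW at lon 120°, lat -90°.
Square 9, 4: +9·2° lon, +4·1° lat → SW at lon 138°, lat -86°.
Cell spans 2° lon × 1° lat.
south 86.000° S, north 85.000° S.

86.000° S, 85.000° S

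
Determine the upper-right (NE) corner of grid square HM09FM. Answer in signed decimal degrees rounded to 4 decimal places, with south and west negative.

Field H=7, M=12: +7·20° lon, +12·10° lat → SW at lon -40°, lat 30°.
Square 0, 9: +0·2° lon, +9·1° lat → SW at lon -40°, lat 39°.
Subsquare f=5, m=12: +5·0.0833333° lon, +12·0.0416667° lat → SW at lon -39.5833°, lat 39.5°.
Cell spans 0.0833333° lon × 0.0416667° lat. NE corner is SW corner plus one full cell.
latitude 39.5417, longitude -39.5000.

39.5417, -39.5000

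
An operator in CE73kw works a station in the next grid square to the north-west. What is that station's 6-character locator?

CE73jx

Longitude subsquare k = 10; −1 → 9 = j.
Latitude subsquare w = 22; +1 → 23 = x.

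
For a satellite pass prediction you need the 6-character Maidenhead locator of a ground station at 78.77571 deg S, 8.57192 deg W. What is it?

Add 180° to longitude and 90° to latitude: 171.4281, 11.2243.
Field: 171.4281/20 → 8 → I, 11.2243/10 → 1 → B; chars IB.
Square: 11.4281/2 → 5, 1.2243/1 → 1; chars 51.
Subsquare: 1.4281/0.0833333 → 17 → r, 0.2243/0.0416667 → 5 → f; chars rf.

IB51rf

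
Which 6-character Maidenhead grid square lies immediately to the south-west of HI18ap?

HI08xo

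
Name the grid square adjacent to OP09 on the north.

OQ00

Latitude square 9; +1 → 10, wraps to 0, carry into field.
Latitude field P = 15; +1 → 16 = Q.
The longitude characters are unchanged.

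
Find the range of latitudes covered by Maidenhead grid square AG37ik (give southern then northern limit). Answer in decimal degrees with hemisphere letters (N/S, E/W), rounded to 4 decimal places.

22.5833° S, 22.5417° S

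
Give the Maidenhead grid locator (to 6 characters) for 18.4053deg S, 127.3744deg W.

CH61ho

Add 180° to longitude and 90° to latitude: 52.6256, 71.5947.
Field: 52.6256/20 → 2 → C, 71.5947/10 → 7 → H; chars CH.
Square: 12.6256/2 → 6, 1.5947/1 → 1; chars 61.
Subsquare: 0.6256/0.0833333 → 7 → h, 0.5947/0.0416667 → 14 → o; chars ho.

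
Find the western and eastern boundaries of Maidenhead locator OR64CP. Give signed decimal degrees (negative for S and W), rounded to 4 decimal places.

Field O=14, R=17: +14·20° lon, +17·10° lat → SW at lon 100°, lat 80°.
Square 6, 4: +6·2° lon, +4·1° lat → SW at lon 112°, lat 84°.
Subsquare c=2, p=15: +2·0.0833333° lon, +15·0.0416667° lat → SW at lon 112.167°, lat 84.625°.
Cell spans 0.0833333° lon × 0.0416667° lat.
west 112.1667, east 112.2500.

112.1667, 112.2500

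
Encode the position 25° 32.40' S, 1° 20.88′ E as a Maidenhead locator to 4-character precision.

JG04

Shift to the Maidenhead origin (180°W, 90°S): lon 181.35, lat 64.46.
Field: lon ⌊181.35/20⌋ = 9 → J; lat ⌊64.46/10⌋ = 6 → G.
Square: lon ⌊1.35/2⌋ = 0; lat ⌊4.46/1⌋ = 4.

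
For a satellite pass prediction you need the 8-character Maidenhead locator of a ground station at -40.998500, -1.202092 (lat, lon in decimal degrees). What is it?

IE99ja50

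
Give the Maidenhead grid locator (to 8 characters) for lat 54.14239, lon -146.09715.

BO64wd84

Offset from 180°W / 90°S: lon 33.90285°, lat 144.14239°.
Field (20°×10°, letters A–R): 33.90285/20 → 1 → B, 144.14239/10 → 14 → O; chars BO.
Square (2°×1°, digits 0–9): 13.90285/2 → 6, 4.14239/1 → 4; chars 64.
Subsquare (5′×2.5′, letters a–x): 1.90285/0.0833333 → 22 → w, 0.14239/0.0416667 → 3 → d; chars wd.
Extended square (30″×15″, digits 0–9): 0.06952/0.00833333 → 8, 0.01739/0.00416667 → 4; chars 84.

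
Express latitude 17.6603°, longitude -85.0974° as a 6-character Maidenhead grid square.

EK77kp

Shift to the Maidenhead origin (180°W, 90°S): lon 94.9026, lat 107.6603.
Field: lon ⌊94.9026/20⌋ = 4 → E; lat ⌊107.6603/10⌋ = 10 → K.
Square: lon ⌊14.9026/2⌋ = 7; lat ⌊7.6603/1⌋ = 7.
Subsquare: lon ⌊0.9026/0.0833333⌋ = 10 → k; lat ⌊0.6603/0.0416667⌋ = 15 → p.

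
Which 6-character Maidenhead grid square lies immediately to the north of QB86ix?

QB87ia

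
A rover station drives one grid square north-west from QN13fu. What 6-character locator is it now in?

QN13ev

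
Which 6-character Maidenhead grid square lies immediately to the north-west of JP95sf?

Longitude subsquare s = 18; −1 → 17 = r.
Latitude subsquare f = 5; +1 → 6 = g.

JP95rg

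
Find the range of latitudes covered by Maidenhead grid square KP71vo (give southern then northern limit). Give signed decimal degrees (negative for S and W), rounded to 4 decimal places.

61.5833, 61.6250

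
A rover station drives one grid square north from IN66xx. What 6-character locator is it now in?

Latitude subsquare x = 23; +1 → 24, wraps to 0 = a, carry into square.
Latitude square 6; +1 → 7.
The longitude characters are unchanged.

IN67xa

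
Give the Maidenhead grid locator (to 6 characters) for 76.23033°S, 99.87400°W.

Shift to the Maidenhead origin (180°W, 90°S): lon 80.1260, lat 13.7697.
Field (20°×10°, letters A–R): lon ⌊80.1260/20⌋ = 4 → E; lat ⌊13.7697/10⌋ = 1 → B.
Square (2°×1°, digits 0–9): lon ⌊0.1260/2⌋ = 0; lat ⌊3.7697/1⌋ = 3.
Subsquare (5′×2.5′, letters a–x): lon ⌊0.1260/0.0833333⌋ = 1 → b; lat ⌊0.7697/0.0416667⌋ = 18 → s.

EB03bs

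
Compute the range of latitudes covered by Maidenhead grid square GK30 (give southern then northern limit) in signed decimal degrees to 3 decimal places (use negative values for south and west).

10.000, 11.000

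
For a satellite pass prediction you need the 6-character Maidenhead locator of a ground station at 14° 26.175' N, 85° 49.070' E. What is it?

NK24vk

Add 180° to longitude and 90° to latitude: 265.8178, 104.4363.
Field (20°×10°, letters A–R): lon ⌊265.8178/20⌋ = 13 → N; lat ⌊104.4363/10⌋ = 10 → K.
Square (2°×1°, digits 0–9): lon ⌊5.8178/2⌋ = 2; lat ⌊4.4363/1⌋ = 4.
Subsquare (5′×2.5′, letters a–x): lon ⌊1.8178/0.0833333⌋ = 21 → v; lat ⌊0.4363/0.0416667⌋ = 10 → k.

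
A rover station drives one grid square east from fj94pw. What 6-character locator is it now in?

Longitude subsquare p = 15; +1 → 16 = q.
The latitude characters are unchanged.

FJ94qw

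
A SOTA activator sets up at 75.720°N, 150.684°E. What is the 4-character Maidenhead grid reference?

QQ55

Add 180° to longitude and 90° to latitude: 330.68, 165.72.
Field: lon ⌊330.68/20⌋ = 16 → Q; lat ⌊165.72/10⌋ = 16 → Q.
Square: lon ⌊10.68/2⌋ = 5; lat ⌊5.72/1⌋ = 5.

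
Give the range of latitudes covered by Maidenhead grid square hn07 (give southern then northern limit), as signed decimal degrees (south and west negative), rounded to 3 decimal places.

Field H=7, N=13: +7·20° lon, +13·10° lat → SW at lon -40°, lat 40°.
Square 0, 7: +0·2° lon, +7·1° lat → SW at lon -40°, lat 47°.
Cell spans 2° lon × 1° lat.
south 47.000, north 48.000.

47.000, 48.000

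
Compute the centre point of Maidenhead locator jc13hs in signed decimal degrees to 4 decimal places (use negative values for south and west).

Field J=9, C=2: +9·20° lon, +2·10° lat → SW at lon 0°, lat -70°.
Square 1, 3: +1·2° lon, +3·1° lat → SW at lon 2°, lat -67°.
Subsquare h=7, s=18: +7·0.0833333° lon, +18·0.0416667° lat → SW at lon 2.58333°, lat -66.25°.
Cell spans 0.0833333° lon × 0.0416667° lat. Centre is SW corner plus half of each.
latitude -66.2292, longitude 2.6250.

-66.2292, 2.6250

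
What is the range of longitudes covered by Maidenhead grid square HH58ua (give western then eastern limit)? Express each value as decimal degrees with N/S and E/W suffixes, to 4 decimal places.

Field H=7, H=7: +7·20° lon, +7·10° lat → SW at lon -40°, lat -20°.
Square 5, 8: +5·2° lon, +8·1° lat → SW at lon -30°, lat -12°.
Subsquare u=20, a=0: +20·0.0833333° lon, +0·0.0416667° lat → SW at lon -28.3333°, lat -12°.
Cell spans 0.0833333° lon × 0.0416667° lat.
west 28.3333° W, east 28.2500° W.

28.3333° W, 28.2500° W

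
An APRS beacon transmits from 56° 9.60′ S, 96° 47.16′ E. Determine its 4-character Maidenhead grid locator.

ND83

Add 180° to longitude and 90° to latitude: 276.79, 33.84.
Field: lon ⌊276.79/20⌋ = 13 → N; lat ⌊33.84/10⌋ = 3 → D.
Square: lon ⌊16.79/2⌋ = 8; lat ⌊3.84/1⌋ = 3.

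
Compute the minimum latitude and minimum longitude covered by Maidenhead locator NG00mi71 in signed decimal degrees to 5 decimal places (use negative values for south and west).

-29.66250, 81.05833

Field N=13, G=6: +13·20° lon, +6·10° lat → SW at lon 80°, lat -30°.
Square 0, 0: +0·2° lon, +0·1° lat → SW at lon 80°, lat -30°.
Subsquare m=12, i=8: +12·0.0833333° lon, +8·0.0416667° lat → SW at lon 81°, lat -29.6667°.
Extended square 7, 1: +7·0.00833333° lon, +1·0.00416667° lat → SW at lon 81.0583°, lat -29.6625°.
latitude -29.66250, longitude 81.05833.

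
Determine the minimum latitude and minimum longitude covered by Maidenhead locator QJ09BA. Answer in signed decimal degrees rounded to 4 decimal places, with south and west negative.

9.0000, 140.0833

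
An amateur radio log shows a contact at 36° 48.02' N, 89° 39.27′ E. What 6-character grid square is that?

NM46tt

Offset from 180°W / 90°S: lon 269.6545°, lat 126.8003°.
Field: lon ⌊269.6545/20⌋ = 13 → N; lat ⌊126.8003/10⌋ = 12 → M.
Square: lon ⌊9.6545/2⌋ = 4; lat ⌊6.8003/1⌋ = 6.
Subsquare: lon ⌊1.6545/0.0833333⌋ = 19 → t; lat ⌊0.8003/0.0416667⌋ = 19 → t.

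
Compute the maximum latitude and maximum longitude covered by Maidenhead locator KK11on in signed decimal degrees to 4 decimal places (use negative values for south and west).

11.5833, 23.2500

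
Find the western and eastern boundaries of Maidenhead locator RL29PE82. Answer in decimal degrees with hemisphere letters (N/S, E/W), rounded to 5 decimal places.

165.31667° E, 165.32500° E

Field R=17, L=11: +17·20° lon, +11·10° lat → SW at lon 160°, lat 20°.
Square 2, 9: +2·2° lon, +9·1° lat → SW at lon 164°, lat 29°.
Subsquare p=15, e=4: +15·0.0833333° lon, +4·0.0416667° lat → SW at lon 165.25°, lat 29.1667°.
Extended square 8, 2: +8·0.00833333° lon, +2·0.00416667° lat → SW at lon 165.317°, lat 29.175°.
Cell spans 0.00833333° lon × 0.00416667° lat.
west 165.31667° E, east 165.32500° E.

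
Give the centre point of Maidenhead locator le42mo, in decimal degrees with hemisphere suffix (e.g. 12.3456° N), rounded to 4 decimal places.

Field L=11, E=4: +11·20° lon, +4·10° lat → SW at lon 40°, lat -50°.
Square 4, 2: +4·2° lon, +2·1° lat → SW at lon 48°, lat -48°.
Subsquare m=12, o=14: +12·0.0833333° lon, +14·0.0416667° lat → SW at lon 49°, lat -47.4167°.
Cell spans 0.0833333° lon × 0.0416667° lat. Centre is SW corner plus half of each.
latitude 47.3958° S, longitude 49.0417° E.

47.3958° S, 49.0417° E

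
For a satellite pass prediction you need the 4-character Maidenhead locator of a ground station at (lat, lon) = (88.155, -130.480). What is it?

CR48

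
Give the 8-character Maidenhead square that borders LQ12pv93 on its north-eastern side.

LQ12qv04

Longitude extended square 9; +1 → 10, wraps to 0, carry into subsquare.
Longitude subsquare p = 15; +1 → 16 = q.
Latitude extended square 3; +1 → 4.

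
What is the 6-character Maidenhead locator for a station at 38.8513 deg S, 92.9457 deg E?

NF61ld

Shift to the Maidenhead origin (180°W, 90°S): lon 272.9457, lat 51.1487.
Field: 272.9457/20 → 13 → N, 51.1487/10 → 5 → F; chars NF.
Square: 12.9457/2 → 6, 1.1487/1 → 1; chars 61.
Subsquare: 0.9457/0.0833333 → 11 → l, 0.1487/0.0416667 → 3 → d; chars ld.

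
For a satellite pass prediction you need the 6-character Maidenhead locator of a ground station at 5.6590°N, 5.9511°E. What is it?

JJ25xp

Shift to the Maidenhead origin (180°W, 90°S): lon 185.9511, lat 95.6590.
Field: 185.9511/20 → 9 → J, 95.6590/10 → 9 → J; chars JJ.
Square: 5.9511/2 → 2, 5.6590/1 → 5; chars 25.
Subsquare: 1.9511/0.0833333 → 23 → x, 0.6590/0.0416667 → 15 → p; chars xp.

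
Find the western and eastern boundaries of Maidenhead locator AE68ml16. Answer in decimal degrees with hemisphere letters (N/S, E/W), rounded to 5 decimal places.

166.99167° W, 166.98333° W

Field A=0, E=4: +0·20° lon, +4·10° lat → SW at lon -180°, lat -50°.
Square 6, 8: +6·2° lon, +8·1° lat → SW at lon -168°, lat -42°.
Subsquare m=12, l=11: +12·0.0833333° lon, +11·0.0416667° lat → SW at lon -167°, lat -41.5417°.
Extended square 1, 6: +1·0.00833333° lon, +6·0.00416667° lat → SW at lon -166.992°, lat -41.5167°.
Cell spans 0.00833333° lon × 0.00416667° lat.
west 166.99167° W, east 166.98333° W.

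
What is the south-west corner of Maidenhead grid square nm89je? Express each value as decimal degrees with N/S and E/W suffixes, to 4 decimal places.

Field N=13, M=12: +13·20° lon, +12·10° lat → SW at lon 80°, lat 30°.
Square 8, 9: +8·2° lon, +9·1° lat → SW at lon 96°, lat 39°.
Subsquare j=9, e=4: +9·0.0833333° lon, +4·0.0416667° lat → SW at lon 96.75°, lat 39.1667°.
latitude 39.1667° N, longitude 96.7500° E.

39.1667° N, 96.7500° E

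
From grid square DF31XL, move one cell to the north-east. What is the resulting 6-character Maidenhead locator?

DF41am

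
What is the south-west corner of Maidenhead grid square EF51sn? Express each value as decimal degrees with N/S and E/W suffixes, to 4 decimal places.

38.4583° S, 88.5000° W

Field E=4, F=5: +4·20° lon, +5·10° lat → SW at lon -100°, lat -40°.
Square 5, 1: +5·2° lon, +1·1° lat → SW at lon -90°, lat -39°.
Subsquare s=18, n=13: +18·0.0833333° lon, +13·0.0416667° lat → SW at lon -88.5°, lat -38.4583°.
latitude 38.4583° S, longitude 88.5000° W.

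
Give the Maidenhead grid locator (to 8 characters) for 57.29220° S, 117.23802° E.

OD82oq89

Add 180° to longitude and 90° to latitude: 297.23802, 32.70780.
Field: 297.23802/20 → 14 → O, 32.70780/10 → 3 → D; chars OD.
Square: 17.23802/2 → 8, 2.70780/1 → 2; chars 82.
Subsquare: 1.23802/0.0833333 → 14 → o, 0.70780/0.0416667 → 16 → q; chars oq.
Extended square: 0.07135/0.00833333 → 8, 0.04113/0.00416667 → 9; chars 89.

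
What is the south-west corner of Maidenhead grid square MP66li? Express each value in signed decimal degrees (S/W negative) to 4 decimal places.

66.3333, 72.9167

Field M=12, P=15: +12·20° lon, +15·10° lat → SW at lon 60°, lat 60°.
Square 6, 6: +6·2° lon, +6·1° lat → SW at lon 72°, lat 66°.
Subsquare l=11, i=8: +11·0.0833333° lon, +8·0.0416667° lat → SW at lon 72.9167°, lat 66.3333°.
latitude 66.3333, longitude 72.9167.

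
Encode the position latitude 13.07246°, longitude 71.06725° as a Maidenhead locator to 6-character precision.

Offset from 180°W / 90°S: lon 251.0673°, lat 103.0725°.
Field: 251.0673/20 → 12 → M, 103.0725/10 → 10 → K; chars MK.
Square: 11.0673/2 → 5, 3.0725/1 → 3; chars 53.
Subsquare: 1.0673/0.0833333 → 12 → m, 0.0725/0.0416667 → 1 → b; chars mb.

MK53mb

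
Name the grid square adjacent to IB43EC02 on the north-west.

Longitude extended square 0; −1 → -1, wraps to 9, carry into subsquare.
Longitude subsquare e = 4; −1 → 3 = d.
Latitude extended square 2; +1 → 3.

IB43dc93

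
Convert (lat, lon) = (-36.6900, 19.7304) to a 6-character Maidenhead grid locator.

JF93uh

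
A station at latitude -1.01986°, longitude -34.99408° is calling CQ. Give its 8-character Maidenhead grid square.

HI28mx05

Add 180° to longitude and 90° to latitude: 145.00592, 88.98014.
Field: 145.00592/20 → 7 → H, 88.98014/10 → 8 → I; chars HI.
Square: 5.00592/2 → 2, 8.98014/1 → 8; chars 28.
Subsquare: 1.00592/0.0833333 → 12 → m, 0.98014/0.0416667 → 23 → x; chars mx.
Extended square: 0.00592/0.00833333 → 0, 0.02181/0.00416667 → 5; chars 05.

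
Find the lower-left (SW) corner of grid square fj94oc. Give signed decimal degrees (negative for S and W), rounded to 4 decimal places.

4.0833, -60.8333

Field F=5, J=9: +5·20° lon, +9·10° lat → SW at lon -80°, lat 0°.
Square 9, 4: +9·2° lon, +4·1° lat → SW at lon -62°, lat 4°.
Subsquare o=14, c=2: +14·0.0833333° lon, +2·0.0416667° lat → SW at lon -60.8333°, lat 4.08333°.
latitude 4.0833, longitude -60.8333.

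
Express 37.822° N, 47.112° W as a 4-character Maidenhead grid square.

GM67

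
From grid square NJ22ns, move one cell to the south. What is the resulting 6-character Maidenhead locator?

NJ22nr

Latitude subsquare s = 18; −1 → 17 = r.
The longitude characters are unchanged.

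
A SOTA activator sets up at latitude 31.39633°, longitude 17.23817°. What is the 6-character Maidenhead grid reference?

JM81oj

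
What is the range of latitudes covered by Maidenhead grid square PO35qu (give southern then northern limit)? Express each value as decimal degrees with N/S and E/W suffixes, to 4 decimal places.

Field P=15, O=14: +15·20° lon, +14·10° lat → SW at lon 120°, lat 50°.
Square 3, 5: +3·2° lon, +5·1° lat → SW at lon 126°, lat 55°.
Subsquare q=16, u=20: +16·0.0833333° lon, +20·0.0416667° lat → SW at lon 127.333°, lat 55.8333°.
Cell spans 0.0833333° lon × 0.0416667° lat.
south 55.8333° N, north 55.8750° N.

55.8333° N, 55.8750° N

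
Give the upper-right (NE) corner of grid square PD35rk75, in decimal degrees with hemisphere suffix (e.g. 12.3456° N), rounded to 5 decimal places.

54.55833° S, 127.48333° E

Field P=15, D=3: +15·20° lon, +3·10° lat → SW at lon 120°, lat -60°.
Square 3, 5: +3·2° lon, +5·1° lat → SW at lon 126°, lat -55°.
Subsquare r=17, k=10: +17·0.0833333° lon, +10·0.0416667° lat → SW at lon 127.417°, lat -54.5833°.
Extended square 7, 5: +7·0.00833333° lon, +5·0.00416667° lat → SW at lon 127.475°, lat -54.5625°.
Cell spans 0.00833333° lon × 0.00416667° lat. NE corner is SW corner plus one full cell.
latitude 54.55833° S, longitude 127.48333° E.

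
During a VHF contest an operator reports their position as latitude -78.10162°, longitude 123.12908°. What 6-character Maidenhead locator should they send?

Add 180° to longitude and 90° to latitude: 303.1291, 11.8984.
Field: lon ⌊303.1291/20⌋ = 15 → P; lat ⌊11.8984/10⌋ = 1 → B.
Square: lon ⌊3.1291/2⌋ = 1; lat ⌊1.8984/1⌋ = 1.
Subsquare: lon ⌊1.1291/0.0833333⌋ = 13 → n; lat ⌊0.8984/0.0416667⌋ = 21 → v.

PB11nv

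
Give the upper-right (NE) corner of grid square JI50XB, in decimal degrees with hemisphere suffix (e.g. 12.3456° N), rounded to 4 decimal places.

9.9167° S, 12.0000° E

Field J=9, I=8: +9·20° lon, +8·10° lat → SW at lon 0°, lat -10°.
Square 5, 0: +5·2° lon, +0·1° lat → SW at lon 10°, lat -10°.
Subsquare x=23, b=1: +23·0.0833333° lon, +1·0.0416667° lat → SW at lon 11.9167°, lat -9.95833°.
Cell spans 0.0833333° lon × 0.0416667° lat. NE corner is SW corner plus one full cell.
latitude 9.9167° S, longitude 12.0000° E.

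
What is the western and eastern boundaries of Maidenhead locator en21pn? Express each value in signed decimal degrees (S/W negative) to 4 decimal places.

Field E=4, N=13: +4·20° lon, +13·10° lat → SW at lon -100°, lat 40°.
Square 2, 1: +2·2° lon, +1·1° lat → SW at lon -96°, lat 41°.
Subsquare p=15, n=13: +15·0.0833333° lon, +13·0.0416667° lat → SW at lon -94.75°, lat 41.5417°.
Cell spans 0.0833333° lon × 0.0416667° lat.
west -94.7500, east -94.6667.

-94.7500, -94.6667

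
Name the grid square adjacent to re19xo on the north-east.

RE29ap

Longitude subsquare x = 23; +1 → 24, wraps to 0 = a, carry into square.
Longitude square 1; +1 → 2.
Latitude subsquare o = 14; +1 → 15 = p.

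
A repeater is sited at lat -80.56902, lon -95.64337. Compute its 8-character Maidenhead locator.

EA29ek23

Offset from 180°W / 90°S: lon 84.35663°, lat 9.43098°.
Field: lon ⌊84.35663/20⌋ = 4 → E; lat ⌊9.43098/10⌋ = 0 → A.
Square: lon ⌊4.35663/2⌋ = 2; lat ⌊9.43098/1⌋ = 9.
Subsquare: lon ⌊0.35663/0.0833333⌋ = 4 → e; lat ⌊0.43098/0.0416667⌋ = 10 → k.
Extended square: lon ⌊0.02330/0.00833333⌋ = 2; lat ⌊0.01431/0.00416667⌋ = 3.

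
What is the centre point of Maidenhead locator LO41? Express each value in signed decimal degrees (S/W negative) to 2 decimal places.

51.50, 49.00

Field L=11, O=14: +11·20° lon, +14·10° lat → SW at lon 40°, lat 50°.
Square 4, 1: +4·2° lon, +1·1° lat → SW at lon 48°, lat 51°.
Cell spans 2° lon × 1° lat. Centre is SW corner plus half of each.
latitude 51.50, longitude 49.00.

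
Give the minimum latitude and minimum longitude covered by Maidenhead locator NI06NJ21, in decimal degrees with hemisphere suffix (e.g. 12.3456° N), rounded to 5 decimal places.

3.62083° S, 81.10000° E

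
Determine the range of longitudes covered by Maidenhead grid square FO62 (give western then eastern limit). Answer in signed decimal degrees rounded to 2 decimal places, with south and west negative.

-68.00, -66.00

Field F=5, O=14: +5·20° lon, +14·10° lat → SW at lon -80°, lat 50°.
Square 6, 2: +6·2° lon, +2·1° lat → SW at lon -68°, lat 52°.
Cell spans 2° lon × 1° lat.
west -68.00, east -66.00.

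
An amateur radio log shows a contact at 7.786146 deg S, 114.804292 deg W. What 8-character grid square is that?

Shift to the Maidenhead origin (180°W, 90°S): lon 65.19571, lat 82.21385.
Field (20°×10°, letters A–R): lon ⌊65.19571/20⌋ = 3 → D; lat ⌊82.21385/10⌋ = 8 → I.
Square (2°×1°, digits 0–9): lon ⌊5.19571/2⌋ = 2; lat ⌊2.21385/1⌋ = 2.
Subsquare (5′×2.5′, letters a–x): lon ⌊1.19571/0.0833333⌋ = 14 → o; lat ⌊0.21385/0.0416667⌋ = 5 → f.
Extended square (30″×15″, digits 0–9): lon ⌊0.02904/0.00833333⌋ = 3; lat ⌊0.00552/0.00416667⌋ = 1.

DI22of31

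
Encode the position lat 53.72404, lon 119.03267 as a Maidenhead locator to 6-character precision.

OO93mr

Add 180° to longitude and 90° to latitude: 299.0327, 143.7240.
Field: lon ⌊299.0327/20⌋ = 14 → O; lat ⌊143.7240/10⌋ = 14 → O.
Square: lon ⌊19.0327/2⌋ = 9; lat ⌊3.7240/1⌋ = 3.
Subsquare: lon ⌊1.0327/0.0833333⌋ = 12 → m; lat ⌊0.7240/0.0416667⌋ = 17 → r.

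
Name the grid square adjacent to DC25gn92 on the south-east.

DC25hn01

Longitude extended square 9; +1 → 10, wraps to 0, carry into subsquare.
Longitude subsquare g = 6; +1 → 7 = h.
Latitude extended square 2; −1 → 1.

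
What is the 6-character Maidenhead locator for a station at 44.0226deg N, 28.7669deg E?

KN44ja

Add 180° to longitude and 90° to latitude: 208.7669, 134.0226.
Field (20°×10°, letters A–R): lon ⌊208.7669/20⌋ = 10 → K; lat ⌊134.0226/10⌋ = 13 → N.
Square (2°×1°, digits 0–9): lon ⌊8.7669/2⌋ = 4; lat ⌊4.0226/1⌋ = 4.
Subsquare (5′×2.5′, letters a–x): lon ⌊0.7669/0.0833333⌋ = 9 → j; lat ⌊0.0226/0.0416667⌋ = 0 → a.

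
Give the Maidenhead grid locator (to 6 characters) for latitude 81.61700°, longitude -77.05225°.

Add 180° to longitude and 90° to latitude: 102.9477, 171.6170.
Field (20°×10°, letters A–R): 102.9477/20 → 5 → F, 171.6170/10 → 17 → R; chars FR.
Square (2°×1°, digits 0–9): 2.9477/2 → 1, 1.6170/1 → 1; chars 11.
Subsquare (5′×2.5′, letters a–x): 0.9477/0.0833333 → 11 → l, 0.6170/0.0416667 → 14 → o; chars lo.

FR11lo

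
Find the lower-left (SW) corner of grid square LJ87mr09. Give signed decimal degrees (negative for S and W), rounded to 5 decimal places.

7.74583, 57.00000

Field L=11, J=9: +11·20° lon, +9·10° lat → SW at lon 40°, lat 0°.
Square 8, 7: +8·2° lon, +7·1° lat → SW at lon 56°, lat 7°.
Subsquare m=12, r=17: +12·0.0833333° lon, +17·0.0416667° lat → SW at lon 57°, lat 7.70833°.
Extended square 0, 9: +0·0.00833333° lon, +9·0.00416667° lat → SW at lon 57°, lat 7.74583°.
latitude 7.74583, longitude 57.00000.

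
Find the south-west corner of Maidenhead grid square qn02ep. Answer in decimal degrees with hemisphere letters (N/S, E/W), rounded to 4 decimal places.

Field Q=16, N=13: +16·20° lon, +13·10° lat → SW at lon 140°, lat 40°.
Square 0, 2: +0·2° lon, +2·1° lat → SW at lon 140°, lat 42°.
Subsquare e=4, p=15: +4·0.0833333° lon, +15·0.0416667° lat → SW at lon 140.333°, lat 42.625°.
latitude 42.6250° N, longitude 140.3333° E.

42.6250° N, 140.3333° E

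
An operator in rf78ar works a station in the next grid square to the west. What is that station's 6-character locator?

Longitude subsquare a = 0; −1 → -1, wraps to 23 = x, carry into square.
Longitude square 7; −1 → 6.
The latitude characters are unchanged.

RF68xr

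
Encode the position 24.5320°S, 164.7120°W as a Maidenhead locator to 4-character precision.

AG75

Shift to the Maidenhead origin (180°W, 90°S): lon 15.29, lat 65.47.
Field (20°×10°, letters A–R): lon ⌊15.29/20⌋ = 0 → A; lat ⌊65.47/10⌋ = 6 → G.
Square (2°×1°, digits 0–9): lon ⌊15.29/2⌋ = 7; lat ⌊5.47/1⌋ = 5.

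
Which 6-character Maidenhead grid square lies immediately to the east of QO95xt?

RO05at

Longitude subsquare x = 23; +1 → 24, wraps to 0 = a, carry into square.
Longitude square 9; +1 → 10, wraps to 0, carry into field.
Longitude field Q = 16; +1 → 17 = R.
The latitude characters are unchanged.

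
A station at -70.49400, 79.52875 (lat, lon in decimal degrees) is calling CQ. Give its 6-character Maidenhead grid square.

Shift to the Maidenhead origin (180°W, 90°S): lon 259.5288, lat 19.5060.
Field: lon ⌊259.5288/20⌋ = 12 → M; lat ⌊19.5060/10⌋ = 1 → B.
Square: lon ⌊19.5288/2⌋ = 9; lat ⌊9.5060/1⌋ = 9.
Subsquare: lon ⌊1.5288/0.0833333⌋ = 18 → s; lat ⌊0.5060/0.0416667⌋ = 12 → m.

MB99sm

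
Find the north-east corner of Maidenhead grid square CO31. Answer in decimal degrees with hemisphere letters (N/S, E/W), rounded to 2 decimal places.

52.00° N, 132.00° W

Field C=2, O=14: +2·20° lon, +14·10° lat → SW at lon -140°, lat 50°.
Square 3, 1: +3·2° lon, +1·1° lat → SW at lon -134°, lat 51°.
Cell spans 2° lon × 1° lat. NE corner is SW corner plus one full cell.
latitude 52.00° N, longitude 132.00° W.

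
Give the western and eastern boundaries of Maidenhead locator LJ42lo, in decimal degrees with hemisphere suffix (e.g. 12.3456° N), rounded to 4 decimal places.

48.9167° E, 49.0000° E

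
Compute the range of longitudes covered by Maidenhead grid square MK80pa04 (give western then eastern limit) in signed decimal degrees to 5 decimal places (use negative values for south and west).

77.25000, 77.25833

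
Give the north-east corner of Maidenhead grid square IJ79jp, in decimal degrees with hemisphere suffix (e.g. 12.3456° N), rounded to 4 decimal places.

9.6667° N, 5.1667° W

Field I=8, J=9: +8·20° lon, +9·10° lat → SW at lon -20°, lat 0°.
Square 7, 9: +7·2° lon, +9·1° lat → SW at lon -6°, lat 9°.
Subsquare j=9, p=15: +9·0.0833333° lon, +15·0.0416667° lat → SW at lon -5.25°, lat 9.625°.
Cell spans 0.0833333° lon × 0.0416667° lat. NE corner is SW corner plus one full cell.
latitude 9.6667° N, longitude 5.1667° W.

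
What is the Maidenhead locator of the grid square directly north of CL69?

CM60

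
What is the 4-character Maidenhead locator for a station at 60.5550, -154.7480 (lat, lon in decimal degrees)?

BP20

Add 180° to longitude and 90° to latitude: 25.25, 150.56.
Field (20°×10°, letters A–R): 25.25/20 → 1 → B, 150.56/10 → 15 → P; chars BP.
Square (2°×1°, digits 0–9): 5.25/2 → 2, 0.56/1 → 0; chars 20.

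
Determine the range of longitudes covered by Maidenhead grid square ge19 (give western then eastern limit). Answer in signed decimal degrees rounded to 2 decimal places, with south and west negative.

-58.00, -56.00

Field G=6, E=4: +6·20° lon, +4·10° lat → SW at lon -60°, lat -50°.
Square 1, 9: +1·2° lon, +9·1° lat → SW at lon -58°, lat -41°.
Cell spans 2° lon × 1° lat.
west -58.00, east -56.00.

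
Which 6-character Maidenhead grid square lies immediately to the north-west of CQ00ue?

CQ00tf

Longitude subsquare u = 20; −1 → 19 = t.
Latitude subsquare e = 4; +1 → 5 = f.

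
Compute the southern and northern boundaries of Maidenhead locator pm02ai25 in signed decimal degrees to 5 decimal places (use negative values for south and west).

32.35417, 32.35833

Field P=15, M=12: +15·20° lon, +12·10° lat → SW at lon 120°, lat 30°.
Square 0, 2: +0·2° lon, +2·1° lat → SW at lon 120°, lat 32°.
Subsquare a=0, i=8: +0·0.0833333° lon, +8·0.0416667° lat → SW at lon 120°, lat 32.3333°.
Extended square 2, 5: +2·0.00833333° lon, +5·0.00416667° lat → SW at lon 120.017°, lat 32.3542°.
Cell spans 0.00833333° lon × 0.00416667° lat.
south 32.35417, north 32.35833.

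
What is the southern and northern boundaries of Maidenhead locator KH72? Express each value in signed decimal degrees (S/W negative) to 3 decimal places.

-18.000, -17.000

Field K=10, H=7: +10·20° lon, +7·10° lat → SW at lon 20°, lat -20°.
Square 7, 2: +7·2° lon, +2·1° lat → SW at lon 34°, lat -18°.
Cell spans 2° lon × 1° lat.
south -18.000, north -17.000.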